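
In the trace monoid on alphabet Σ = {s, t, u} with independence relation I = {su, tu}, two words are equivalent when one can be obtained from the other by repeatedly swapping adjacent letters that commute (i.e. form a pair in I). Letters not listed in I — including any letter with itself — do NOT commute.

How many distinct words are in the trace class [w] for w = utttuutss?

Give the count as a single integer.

84

0(u) covers ∅
1(t) covers ∅
2(t) covers 1:t
3(t) covers 2:t
4(u) covers 0:u
5(u) covers 4:u
6(t) covers 3:t
7(s) covers 6:t
8(s) covers 7:s
floor of heap: 0:u, 1:t
completions by unplaced set U, small U first (add the entries for U minus each lowest piece of U):
  |U|=1: {5}:1  {8}:1
  |U|=2: {4,5}:1  {5,8}:2  {7,8}:1
  |U|=3: {0,4,5}:1  {4,5,8}:3  {5,7,8}:3  {6,7,8}:1
  |U|=4: {0,4,5,8}:4  {3,6,7,8}:1  {4,5,7,8}:6  {5,6,7,8}:4
  |U|=5: {0,4,5,7,8}:10  {2,3,6,7,8}:1  {3,5,6,7,8}:5  {4,5,6,7,8}:10
  |U|=6: {0,4,5,6,7,8}:20  {1,2,3,6,7,8}:1  {2,3,5,6,7,8}:6  {3,4,5,6,7,8}:15
  |U|=7: {0,3,4,5,6,7,8}:35  {1,2,3,5,6,7,8}:7  {2,3,4,5,6,7,8}:21
  start at 0(u): 28
  start at 1(t): 56
sum over floor = 84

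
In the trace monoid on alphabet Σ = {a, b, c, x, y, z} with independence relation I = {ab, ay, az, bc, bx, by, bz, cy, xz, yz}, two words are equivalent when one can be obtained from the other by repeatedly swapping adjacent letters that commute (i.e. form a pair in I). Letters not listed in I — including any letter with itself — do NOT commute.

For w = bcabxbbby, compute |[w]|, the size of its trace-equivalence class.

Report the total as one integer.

#0=b has no predecessor
#1=c has no predecessor
#2=a depends on [1:c]
#3=b depends on [0:b]
#4=x depends on [2:a]
#5=b depends on [3:b]
#6=b depends on [5:b]
#7=b depends on [6:b]
#8=y depends on [4:x]
sources: [0:b, 1:c]
N(rest) = Σ N(rest − s) over sources s of rest; N(one piece) = 1:
  size 1 → [7]=1  [8]=1
  size 2 → [4,8]=1  [6,7]=1  [7,8]=2
  size 3 → [2,4,8]=1  [4,7,8]=3  [5,6,7]=1  [6,7,8]=3
  size 4 → [1,2,4,8]=1  [2,4,7,8]=4  [3,5,6,7]=1  [4,6,7,8]=6  [5,6,7,8]=4
  size 5 → [0,3,5,6,7]=1  [1,2,4,7,8]=5  [2,4,6,7,8]=10  [3,5,6,7,8]=5  [4,5,6,7,8]=10
  size 6 → [0,3,5,6,7,8]=6  [1,2,4,6,7,8]=15  [2,4,5,6,7,8]=20  [3,4,5,6,7,8]=15
  size 7 → [0,3,4,5,6,7,8]=21  [1,2,4,5,6,7,8]=35  [2,3,4,5,6,7,8]=35
  first=0(b) contributes 70
  first=1(c) contributes 56
|[w]| = 126

126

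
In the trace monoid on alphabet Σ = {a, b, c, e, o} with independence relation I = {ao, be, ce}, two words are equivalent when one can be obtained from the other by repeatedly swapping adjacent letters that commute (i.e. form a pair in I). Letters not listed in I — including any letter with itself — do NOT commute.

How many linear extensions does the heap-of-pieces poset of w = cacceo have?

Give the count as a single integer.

piece 0:c — minimal
piece 1:a rests on {0:c}
piece 2:c rests on {1:a}
piece 3:c rests on {2:c}
piece 4:e rests on {1:a}
piece 5:o rests on {3:c, 4:e}
minimal pieces: {0:c}
ways to finish when only these pieces remain (= sum over removing one remaining piece with nothing left below it):
  1 left: {5}→1
  2 left: {3,5}→1  {4,5}→1
  3 left: {2,3,5}→1  {3,4,5}→2
  4 left: {2,3,4,5}→3
  placing 0:c first → 3 extensions

3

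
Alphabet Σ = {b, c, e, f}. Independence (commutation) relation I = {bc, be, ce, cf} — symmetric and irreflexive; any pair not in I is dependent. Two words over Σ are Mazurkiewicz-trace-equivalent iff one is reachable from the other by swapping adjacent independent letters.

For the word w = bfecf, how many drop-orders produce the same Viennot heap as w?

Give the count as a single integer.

5

0(b) covers ∅
1(f) covers 0:b
2(e) covers 1:f
3(c) covers ∅
4(f) covers 2:e
floor of heap: 0:b, 3:c
completions by unplaced set U, small U first (add the entries for U minus each lowest piece of U):
  |U|=1: {3}:1  {4}:1
  |U|=2: {2,4}:1  {3,4}:2
  |U|=3: {1,2,4}:1  {2,3,4}:3
  start at 0(b): 4
  start at 3(c): 1
sum over floor = 5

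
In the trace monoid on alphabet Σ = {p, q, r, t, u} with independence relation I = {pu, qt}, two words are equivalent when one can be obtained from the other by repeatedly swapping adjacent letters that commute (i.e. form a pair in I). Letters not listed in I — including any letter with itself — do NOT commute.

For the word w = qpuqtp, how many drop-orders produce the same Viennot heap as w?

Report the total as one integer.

4

#0=q has no predecessor
#1=p depends on [0:q]
#2=u depends on [0:q]
#3=q depends on [1:p, 2:u]
#4=t depends on [1:p, 2:u]
#5=p depends on [3:q, 4:t]
sources: [0:q]
N(rest) = Σ N(rest − s) over sources s of rest; N(one piece) = 1:
  size 1 → [5]=1
  size 2 → [3,5]=1  [4,5]=1
  size 3 → [3,4,5]=2
  size 4 → [1,3,4,5]=2  [2,3,4,5]=2
  first=0(q) contributes 4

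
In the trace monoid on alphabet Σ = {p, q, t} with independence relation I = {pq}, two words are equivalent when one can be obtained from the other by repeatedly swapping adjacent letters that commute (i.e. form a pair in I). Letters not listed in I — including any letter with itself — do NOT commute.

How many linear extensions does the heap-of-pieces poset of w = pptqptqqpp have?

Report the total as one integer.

12

drop 0:p onto floor
drop 1:p onto {0:p}
drop 2:t onto {1:p}
drop 3:q onto {2:t}
drop 4:p onto {2:t}
drop 5:t onto {3:q, 4:p}
drop 6:q onto {5:t}
drop 7:q onto {6:q}
drop 8:p onto {5:t}
drop 9:p onto {8:p}
ground layer = {0:p}
drop-orders for the pieces not yet dropped (sum over which currently-grounded one goes next):
  1 to go: {7} 1  {9} 1
  2 to go: {6,7} 1  {7,9} 2  {8,9} 1
  3 to go: {6,7,9} 3  {7,8,9} 3
  4 to go: {6,7,8,9} 6
  5 to go: {5,6,7,8,9} 6
  6 to go: {3,5,6,7,8,9} 6  {4,5,6,7,8,9} 6
  7 to go: {3,4,5,6,7,8,9} 12
  8 to go: {2,3,4,5,6,7,8,9} 12
  if 0:p drops first: 12 orders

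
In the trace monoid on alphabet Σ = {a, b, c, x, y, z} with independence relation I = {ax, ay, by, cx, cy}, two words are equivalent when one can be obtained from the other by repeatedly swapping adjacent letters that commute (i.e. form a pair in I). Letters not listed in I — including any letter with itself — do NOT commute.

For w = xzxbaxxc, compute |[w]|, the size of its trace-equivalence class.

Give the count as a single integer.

6

#0=x has no predecessor
#1=z depends on [0:x]
#2=x depends on [1:z]
#3=b depends on [2:x]
#4=a depends on [3:b]
#5=x depends on [3:b]
#6=x depends on [5:x]
#7=c depends on [4:a]
sources: [0:x]
N(rest) = Σ N(rest − s) over sources s of rest; N(one piece) = 1:
  size 1 → [6]=1  [7]=1
  size 2 → [4,7]=1  [5,6]=1  [6,7]=2
  size 3 → [4,6,7]=3  [5,6,7]=3
  size 4 → [4,5,6,7]=6
  size 5 → [3,4,5,6,7]=6
  size 6 → [2,3,4,5,6,7]=6
  first=0(x) contributes 6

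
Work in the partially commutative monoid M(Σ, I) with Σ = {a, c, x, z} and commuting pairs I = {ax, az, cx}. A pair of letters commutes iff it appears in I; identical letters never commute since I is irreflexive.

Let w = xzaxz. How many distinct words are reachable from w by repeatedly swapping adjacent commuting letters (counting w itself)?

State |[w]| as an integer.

5

#0=x has no predecessor
#1=z depends on [0:x]
#2=a has no predecessor
#3=x depends on [1:z]
#4=z depends on [3:x]
sources: [0:x, 2:a]
N(rest) = Σ N(rest − s) over sources s of rest; N(one piece) = 1:
  size 1 → [2]=1  [4]=1
  size 2 → [2,4]=2  [3,4]=1
  size 3 → [1,3,4]=1  [2,3,4]=3
  first=0(x) contributes 4
  first=2(a) contributes 1
|[w]| = 5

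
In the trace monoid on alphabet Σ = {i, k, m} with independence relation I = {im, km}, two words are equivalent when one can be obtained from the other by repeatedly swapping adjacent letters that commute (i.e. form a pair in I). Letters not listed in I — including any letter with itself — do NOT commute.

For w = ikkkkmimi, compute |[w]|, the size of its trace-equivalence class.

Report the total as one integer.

36

piece 0:i — minimal
piece 1:k rests on {0:i}
piece 2:k rests on {1:k}
piece 3:k rests on {2:k}
piece 4:k rests on {3:k}
piece 5:m — minimal
piece 6:i rests on {4:k}
piece 7:m rests on {5:m}
piece 8:i rests on {6:i}
minimal pieces: {0:i, 5:m}
ways to finish when only these pieces remain (= sum over removing one remaining piece with nothing left below it):
  1 left: {7}→1  {8}→1
  2 left: {5,7}→1  {6,8}→1  {7,8}→2
  3 left: {4,6,8}→1  {5,7,8}→3  {6,7,8}→3
  4 left: {3,4,6,8}→1  {4,6,7,8}→4  {5,6,7,8}→6
  5 left: {2,3,4,6,8}→1  {3,4,6,7,8}→5  {4,5,6,7,8}→10
  6 left: {1,2,3,4,6,8}→1  {2,3,4,6,7,8}→6  {3,4,5,6,7,8}→15
  7 left: {0,1,2,3,4,6,8}→1  {1,2,3,4,6,7,8}→7  {2,3,4,5,6,7,8}→21
  placing 0:i first → 28 extensions
  placing 5:m first → 8 extensions
total linear extensions = 36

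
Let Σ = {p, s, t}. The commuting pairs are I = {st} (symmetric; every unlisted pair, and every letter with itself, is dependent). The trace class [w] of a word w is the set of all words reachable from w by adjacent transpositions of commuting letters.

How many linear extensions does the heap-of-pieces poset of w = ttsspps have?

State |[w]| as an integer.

6

piece 0:t — minimal
piece 1:t rests on {0:t}
piece 2:s — minimal
piece 3:s rests on {2:s}
piece 4:p rests on {1:t, 3:s}
piece 5:p rests on {4:p}
piece 6:s rests on {5:p}
minimal pieces: {0:t, 2:s}
ways to finish when only these pieces remain (= sum over removing one remaining piece with nothing left below it):
  1 left: {6}→1
  2 left: {5,6}→1
  3 left: {4,5,6}→1
  4 left: {1,4,5,6}→1  {3,4,5,6}→1
  5 left: {0,1,4,5,6}→1  {1,3,4,5,6}→2  {2,3,4,5,6}→1
  placing 0:t first → 3 extensions
  placing 2:s first → 3 extensions
total linear extensions = 6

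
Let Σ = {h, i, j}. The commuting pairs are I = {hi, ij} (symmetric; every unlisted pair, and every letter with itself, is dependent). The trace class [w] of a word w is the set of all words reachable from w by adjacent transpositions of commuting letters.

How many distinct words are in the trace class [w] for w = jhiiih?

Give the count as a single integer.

0(j) covers ∅
1(h) covers 0:j
2(i) covers ∅
3(i) covers 2:i
4(i) covers 3:i
5(h) covers 1:h
floor of heap: 0:j, 2:i
completions by unplaced set U, small U first (add the entries for U minus each lowest piece of U):
  |U|=1: {4}:1  {5}:1
  |U|=2: {1,5}:1  {3,4}:1  {4,5}:2
  |U|=3: {0,1,5}:1  {1,4,5}:3  {2,3,4}:1  {3,4,5}:3
  |U|=4: {0,1,4,5}:4  {1,3,4,5}:6  {2,3,4,5}:4
  start at 0(j): 10
  start at 2(i): 10
sum over floor = 20

20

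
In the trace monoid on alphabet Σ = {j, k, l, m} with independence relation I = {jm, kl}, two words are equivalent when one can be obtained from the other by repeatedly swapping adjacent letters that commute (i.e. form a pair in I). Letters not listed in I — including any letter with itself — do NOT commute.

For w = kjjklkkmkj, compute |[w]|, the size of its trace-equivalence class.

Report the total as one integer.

#0=k has no predecessor
#1=j depends on [0:k]
#2=j depends on [1:j]
#3=k depends on [2:j]
#4=l depends on [2:j]
#5=k depends on [3:k]
#6=k depends on [5:k]
#7=m depends on [4:l, 6:k]
#8=k depends on [7:m]
#9=j depends on [8:k]
sources: [0:k]
N(rest) = Σ N(rest − s) over sources s of rest; N(one piece) = 1:
  size 1 → [9]=1
  size 2 → [8,9]=1
  size 3 → [7,8,9]=1
  size 4 → [4,7,8,9]=1  [6,7,8,9]=1
  size 5 → [4,6,7,8,9]=2  [5,6,7,8,9]=1
  size 6 → [3,5,6,7,8,9]=1  [4,5,6,7,8,9]=3
  size 7 → [3,4,5,6,7,8,9]=4
  size 8 → [2,3,4,5,6,7,8,9]=4
  first=0(k) contributes 4

4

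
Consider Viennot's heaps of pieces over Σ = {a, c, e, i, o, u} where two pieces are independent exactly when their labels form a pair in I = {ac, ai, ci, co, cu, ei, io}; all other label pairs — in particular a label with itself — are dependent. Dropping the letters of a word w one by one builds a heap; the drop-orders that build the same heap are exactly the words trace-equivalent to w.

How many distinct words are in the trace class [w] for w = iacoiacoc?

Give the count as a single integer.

drop 0:i onto floor
drop 1:a onto floor
drop 2:c onto floor
drop 3:o onto {1:a}
drop 4:i onto {0:i}
drop 5:a onto {3:o}
drop 6:c onto {2:c}
drop 7:o onto {5:a}
drop 8:c onto {6:c}
ground layer = {0:i, 1:a, 2:c}
drop-orders for the pieces not yet dropped (sum over which currently-grounded one goes next):
  1 to go: {4} 1  {7} 1  {8} 1
  2 to go: {0,4} 1  {4,7} 2  {4,8} 2  {5,7} 1  {6,8} 1  {7,8} 2
  3 to go: {0,4,7} 3  {0,4,8} 3  {2,6,8} 1  {3,5,7} 1  {4,5,7} 3  {4,6,8} 3  {4,7,8} 6  {5,7,8} 3  {6,7,8} 3
  4 to go: {0,4,5,7} 6  {0,4,6,8} 6  {0,4,7,8} 12  {1,3,5,7} 1  {2,4,6,8} 4  {2,6,7,8} 4  {3,4,5,7} 4  {3,5,7,8} 4  {4,5,7,8} 12  {4,6,7,8} 12  {5,6,7,8} 6
  5 to go: {0,2,4,6,8} 10  {0,3,4,5,7} 10  {0,4,5,7,8} 30  {0,4,6,7,8} 30  {1,3,4,5,7} 5  {1,3,5,7,8} 5  {2,4,6,7,8} 20  {2,5,6,7,8} 10  {3,4,5,7,8} 20  {3,5,6,7,8} 10  {4,5,6,7,8} 30
  6 to go: {0,1,3,4,5,7} 15  {0,2,4,6,7,8} 60  {0,3,4,5,7,8} 60  {0,4,5,6,7,8} 90  {1,3,4,5,7,8} 30  {1,3,5,6,7,8} 15  {2,3,5,6,7,8} 20  {2,4,5,6,7,8} 60  {3,4,5,6,7,8} 60
  7 to go: {0,1,3,4,5,7,8} 105  {0,2,4,5,6,7,8} 210  {0,3,4,5,6,7,8} 210  {1,2,3,5,6,7,8} 35  {1,3,4,5,6,7,8} 105  {2,3,4,5,6,7,8} 140
  if 0:i drops first: 280 orders
  if 1:a drops first: 560 orders
  if 2:c drops first: 420 orders
heap linearizations: 1260

1260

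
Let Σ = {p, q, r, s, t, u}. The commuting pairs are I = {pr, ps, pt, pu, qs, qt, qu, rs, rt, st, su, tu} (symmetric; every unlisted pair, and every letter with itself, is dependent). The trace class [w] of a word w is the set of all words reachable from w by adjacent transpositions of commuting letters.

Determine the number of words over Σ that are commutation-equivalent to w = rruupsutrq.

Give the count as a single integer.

630

#0=r has no predecessor
#1=r depends on [0:r]
#2=u depends on [1:r]
#3=u depends on [2:u]
#4=p has no predecessor
#5=s has no predecessor
#6=u depends on [3:u]
#7=t has no predecessor
#8=r depends on [6:u]
#9=q depends on [4:p, 8:r]
sources: [0:r, 4:p, 5:s, 7:t]
N(rest) = Σ N(rest − s) over sources s of rest; N(one piece) = 1:
  size 1 → [5]=1  [7]=1  [9]=1
  size 2 → [4,9]=1  [5,7]=2  [5,9]=2  [7,9]=2  [8,9]=1
  size 3 → [4,5,9]=3  [4,7,9]=3  [4,8,9]=2  [5,7,9]=6  [5,8,9]=3  [6,8,9]=1  [7,8,9]=3
  size 4 → [3,6,8,9]=1  [4,5,7,9]=12  [4,5,8,9]=8  [4,6,8,9]=3  [4,7,8,9]=8  [5,6,8,9]=4  [5,7,8,9]=12  [6,7,8,9]=4
  size 5 → [2,3,6,8,9]=1  [3,4,6,8,9]=4  [3,5,6,8,9]=5  [3,6,7,8,9]=5  [4,5,6,8,9]=15  [4,5,7,8,9]=40  [4,6,7,8,9]=15  [5,6,7,8,9]=20
  size 6 → [1,2,3,6,8,9]=1  [2,3,4,6,8,9]=5  [2,3,5,6,8,9]=6  [2,3,6,7,8,9]=6  [3,4,5,6,8,9]=24  [3,4,6,7,8,9]=24  [3,5,6,7,8,9]=30  [4,5,6,7,8,9]=90
  size 7 → [0,1,2,3,6,8,9]=1  [1,2,3,4,6,8,9]=6  [1,2,3,5,6,8,9]=7  [1,2,3,6,7,8,9]=7  [2,3,4,5,6,8,9]=35  [2,3,4,6,7,8,9]=35  [2,3,5,6,7,8,9]=42  [3,4,5,6,7,8,9]=168
  size 8 → [0,1,2,3,4,6,8,9]=7  [0,1,2,3,5,6,8,9]=8  [0,1,2,3,6,7,8,9]=8  [1,2,3,4,5,6,8,9]=48  [1,2,3,4,6,7,8,9]=48  [1,2,3,5,6,7,8,9]=56  [2,3,4,5,6,7,8,9]=280
  first=0(r) contributes 432
  first=4(p) contributes 72
  first=5(s) contributes 63
  first=7(t) contributes 63
|[w]| = 630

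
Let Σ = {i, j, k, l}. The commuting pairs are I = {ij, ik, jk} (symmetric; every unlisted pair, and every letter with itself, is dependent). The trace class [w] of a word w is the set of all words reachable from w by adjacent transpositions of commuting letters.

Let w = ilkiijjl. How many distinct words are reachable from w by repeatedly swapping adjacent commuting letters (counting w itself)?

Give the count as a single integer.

30

drop 0:i onto floor
drop 1:l onto {0:i}
drop 2:k onto {1:l}
drop 3:i onto {1:l}
drop 4:i onto {3:i}
drop 5:j onto {1:l}
drop 6:j onto {5:j}
drop 7:l onto {2:k, 4:i, 6:j}
ground layer = {0:i}
drop-orders for the pieces not yet dropped (sum over which currently-grounded one goes next):
  1 to go: {7} 1
  2 to go: {2,7} 1  {4,7} 1  {6,7} 1
  3 to go: {2,4,7} 2  {2,6,7} 2  {3,4,7} 1  {4,6,7} 2  {5,6,7} 1
  4 to go: {2,3,4,7} 3  {2,4,6,7} 6  {2,5,6,7} 3  {3,4,6,7} 3  {4,5,6,7} 3
  5 to go: {2,3,4,6,7} 12  {2,4,5,6,7} 12  {3,4,5,6,7} 6
  6 to go: {2,3,4,5,6,7} 30
  if 0:i drops first: 30 orders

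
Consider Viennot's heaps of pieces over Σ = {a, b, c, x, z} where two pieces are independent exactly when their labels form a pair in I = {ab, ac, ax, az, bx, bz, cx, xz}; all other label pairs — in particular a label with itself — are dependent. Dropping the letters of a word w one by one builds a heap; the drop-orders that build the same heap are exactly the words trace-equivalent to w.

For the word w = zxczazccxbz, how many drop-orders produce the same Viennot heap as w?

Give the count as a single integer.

drop 0:z onto floor
drop 1:x onto floor
drop 2:c onto {0:z}
drop 3:z onto {2:c}
drop 4:a onto floor
drop 5:z onto {3:z}
drop 6:c onto {5:z}
drop 7:c onto {6:c}
drop 8:x onto {1:x}
drop 9:b onto {7:c}
drop 10:z onto {7:c}
ground layer = {0:z, 1:x, 4:a}
drop-orders for the pieces not yet dropped (sum over which currently-grounded one goes next):
  1 to go: {4} 1  {8} 1  {9} 1  {10} 1
  2 to go: {1,8} 1  {4,8} 2  {4,9} 2  {4,10} 2  {8,9} 2  {8,10} 2  {9,10} 2
  3 to go: {1,4,8} 3  {1,8,9} 3  {1,8,10} 3  {4,8,9} 6  {4,8,10} 6  {4,9,10} 6  {7,9,10} 2  {8,9,10} 6
  4 to go: {1,4,8,9} 12  {1,4,8,10} 12  {1,8,9,10} 12  {4,7,9,10} 8  {4,8,9,10} 24  {6,7,9,10} 2  {7,8,9,10} 8
  5 to go: {1,4,8,9,10} 60  {1,7,8,9,10} 20  {4,6,7,9,10} 10  {4,7,8,9,10} 40  {5,6,7,9,10} 2  {6,7,8,9,10} 10
  6 to go: {1,4,7,8,9,10} 120  {1,6,7,8,9,10} 30  {3,5,6,7,9,10} 2  {4,5,6,7,9,10} 12  {4,6,7,8,9,10} 60  {5,6,7,8,9,10} 12
  7 to go: {1,4,6,7,8,9,10} 210  {1,5,6,7,8,9,10} 42  {2,3,5,6,7,9,10} 2  {3,4,5,6,7,9,10} 14  {3,5,6,7,8,9,10} 14  {4,5,6,7,8,9,10} 84
  8 to go: {0,2,3,5,6,7,9,10} 2  {1,3,5,6,7,8,9,10} 56  {1,4,5,6,7,8,9,10} 336  {2,3,4,5,6,7,9,10} 16  {2,3,5,6,7,8,9,10} 16  {3,4,5,6,7,8,9,10} 112
  9 to go: {0,2,3,4,5,6,7,9,10} 18  {0,2,3,5,6,7,8,9,10} 18  {1,2,3,5,6,7,8,9,10} 72  {1,3,4,5,6,7,8,9,10} 504  {2,3,4,5,6,7,8,9,10} 144
  if 0:z drops first: 720 orders
  if 1:x drops first: 180 orders
  if 4:a drops first: 90 orders
heap linearizations: 990

990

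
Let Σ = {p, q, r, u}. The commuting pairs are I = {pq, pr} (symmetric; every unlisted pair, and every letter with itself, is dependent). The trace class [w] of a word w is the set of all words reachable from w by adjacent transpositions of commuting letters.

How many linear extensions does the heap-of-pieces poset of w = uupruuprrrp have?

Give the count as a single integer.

0(u) covers ∅
1(u) covers 0:u
2(p) covers 1:u
3(r) covers 1:u
4(u) covers 2:p, 3:r
5(u) covers 4:u
6(p) covers 5:u
7(r) covers 5:u
8(r) covers 7:r
9(r) covers 8:r
10(p) covers 6:p
floor of heap: 0:u
completions by unplaced set U, small U first (add the entries for U minus each lowest piece of U):
  |U|=1: {9}:1  {10}:1
  |U|=2: {6,10}:1  {8,9}:1  {9,10}:2
  |U|=3: {6,9,10}:3  {7,8,9}:1  {8,9,10}:3
  |U|=4: {6,8,9,10}:6  {7,8,9,10}:4
  |U|=5: {6,7,8,9,10}:10
  |U|=6: {5,6,7,8,9,10}:10
  |U|=7: {4,5,6,7,8,9,10}:10
  |U|=8: {2,4,5,6,7,8,9,10}:10  {3,4,5,6,7,8,9,10}:10
  |U|=9: {2,3,4,5,6,7,8,9,10}:20
  start at 0(u): 20

20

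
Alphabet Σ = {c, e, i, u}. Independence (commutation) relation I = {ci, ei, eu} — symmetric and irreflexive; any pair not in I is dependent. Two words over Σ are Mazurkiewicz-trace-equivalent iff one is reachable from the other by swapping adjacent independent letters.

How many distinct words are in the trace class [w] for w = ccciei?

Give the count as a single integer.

15

drop 0:c onto floor
drop 1:c onto {0:c}
drop 2:c onto {1:c}
drop 3:i onto floor
drop 4:e onto {2:c}
drop 5:i onto {3:i}
ground layer = {0:c, 3:i}
drop-orders for the pieces not yet dropped (sum over which currently-grounded one goes next):
  1 to go: {4} 1  {5} 1
  2 to go: {2,4} 1  {3,5} 1  {4,5} 2
  3 to go: {1,2,4} 1  {2,4,5} 3  {3,4,5} 3
  4 to go: {0,1,2,4} 1  {1,2,4,5} 4  {2,3,4,5} 6
  if 0:c drops first: 10 orders
  if 3:i drops first: 5 orders
heap linearizations: 15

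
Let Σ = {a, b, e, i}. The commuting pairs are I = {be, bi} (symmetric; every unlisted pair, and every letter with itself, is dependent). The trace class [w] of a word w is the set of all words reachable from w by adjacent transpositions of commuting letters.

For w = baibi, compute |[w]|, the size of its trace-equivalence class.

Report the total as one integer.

3

#0=b has no predecessor
#1=a depends on [0:b]
#2=i depends on [1:a]
#3=b depends on [1:a]
#4=i depends on [2:i]
sources: [0:b]
N(rest) = Σ N(rest − s) over sources s of rest; N(one piece) = 1:
  size 1 → [3]=1  [4]=1
  size 2 → [2,4]=1  [3,4]=2
  size 3 → [2,3,4]=3
  first=0(b) contributes 3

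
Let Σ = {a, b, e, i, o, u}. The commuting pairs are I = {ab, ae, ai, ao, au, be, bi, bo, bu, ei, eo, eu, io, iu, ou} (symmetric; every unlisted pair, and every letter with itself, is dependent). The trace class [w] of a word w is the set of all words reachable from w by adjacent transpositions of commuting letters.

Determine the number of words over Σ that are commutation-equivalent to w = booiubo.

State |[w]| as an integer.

420

#0=b has no predecessor
#1=o has no predecessor
#2=o depends on [1:o]
#3=i has no predecessor
#4=u has no predecessor
#5=b depends on [0:b]
#6=o depends on [2:o]
sources: [0:b, 1:o, 3:i, 4:u]
N(rest) = Σ N(rest − s) over sources s of rest; N(one piece) = 1:
  size 1 → [3]=1  [4]=1  [5]=1  [6]=1
  size 2 → [0,5]=1  [2,6]=1  [3,4]=2  [3,5]=2  [3,6]=2  [4,5]=2  [4,6]=2  [5,6]=2
  size 3 → [0,3,5]=3  [0,4,5]=3  [0,5,6]=3  [1,2,6]=1  [2,3,6]=3  [2,4,6]=3  [2,5,6]=3  [3,4,5]=6  [3,4,6]=6  [3,5,6]=6  [4,5,6]=6
  size 4 → [0,2,5,6]=6  [0,3,4,5]=12  [0,3,5,6]=12  [0,4,5,6]=12  [1,2,3,6]=4  [1,2,4,6]=4  [1,2,5,6]=4  [2,3,4,6]=12  [2,3,5,6]=12  [2,4,5,6]=12  [3,4,5,6]=24
  size 5 → [0,1,2,5,6]=10  [0,2,3,5,6]=30  [0,2,4,5,6]=30  [0,3,4,5,6]=60  [1,2,3,4,6]=20  [1,2,3,5,6]=20  [1,2,4,5,6]=20  [2,3,4,5,6]=60
  first=0(b) contributes 120
  first=1(o) contributes 180
  first=3(i) contributes 60
  first=4(u) contributes 60
|[w]| = 420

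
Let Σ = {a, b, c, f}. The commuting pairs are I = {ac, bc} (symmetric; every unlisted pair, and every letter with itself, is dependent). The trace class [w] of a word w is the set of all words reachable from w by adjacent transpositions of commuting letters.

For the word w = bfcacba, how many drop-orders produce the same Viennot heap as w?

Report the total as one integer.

10

0(b) covers ∅
1(f) covers 0:b
2(c) covers 1:f
3(a) covers 1:f
4(c) covers 2:c
5(b) covers 3:a
6(a) covers 5:b
floor of heap: 0:b
completions by unplaced set U, small U first (add the entries for U minus each lowest piece of U):
  |U|=1: {4}:1  {6}:1
  |U|=2: {2,4}:1  {4,6}:2  {5,6}:1
  |U|=3: {2,4,6}:3  {3,5,6}:1  {4,5,6}:3
  |U|=4: {2,4,5,6}:6  {3,4,5,6}:4
  |U|=5: {2,3,4,5,6}:10
  start at 0(b): 10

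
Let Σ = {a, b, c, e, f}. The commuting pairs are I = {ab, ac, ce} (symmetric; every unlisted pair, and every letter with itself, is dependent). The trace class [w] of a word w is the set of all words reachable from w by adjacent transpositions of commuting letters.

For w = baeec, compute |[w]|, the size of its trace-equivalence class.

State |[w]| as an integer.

0(b) covers ∅
1(a) covers ∅
2(e) covers 0:b, 1:a
3(e) covers 2:e
4(c) covers 0:b
floor of heap: 0:b, 1:a
completions by unplaced set U, small U first (add the entries for U minus each lowest piece of U):
  |U|=1: {3}:1  {4}:1
  |U|=2: {2,3}:1  {3,4}:2
  |U|=3: {1,2,3}:1  {2,3,4}:3
  start at 0(b): 4
  start at 1(a): 3
sum over floor = 7

7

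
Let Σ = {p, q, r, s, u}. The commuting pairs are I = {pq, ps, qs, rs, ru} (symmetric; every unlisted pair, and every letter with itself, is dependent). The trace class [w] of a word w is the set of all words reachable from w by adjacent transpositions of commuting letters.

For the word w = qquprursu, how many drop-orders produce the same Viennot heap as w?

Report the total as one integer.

#0=q has no predecessor
#1=q depends on [0:q]
#2=u depends on [1:q]
#3=p depends on [2:u]
#4=r depends on [3:p]
#5=u depends on [3:p]
#6=r depends on [4:r]
#7=s depends on [5:u]
#8=u depends on [7:s]
sources: [0:q]
N(rest) = Σ N(rest − s) over sources s of rest; N(one piece) = 1:
  size 1 → [6]=1  [8]=1
  size 2 → [4,6]=1  [6,8]=2  [7,8]=1
  size 3 → [4,6,8]=3  [5,7,8]=1  [6,7,8]=3
  size 4 → [4,6,7,8]=6  [5,6,7,8]=4
  size 5 → [4,5,6,7,8]=10
  size 6 → [3,4,5,6,7,8]=10
  size 7 → [2,3,4,5,6,7,8]=10
  first=0(q) contributes 10

10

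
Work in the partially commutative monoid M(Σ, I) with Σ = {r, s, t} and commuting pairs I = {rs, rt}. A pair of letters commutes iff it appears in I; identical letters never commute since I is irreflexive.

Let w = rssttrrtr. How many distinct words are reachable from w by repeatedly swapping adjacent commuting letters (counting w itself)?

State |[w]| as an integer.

126

drop 0:r onto floor
drop 1:s onto floor
drop 2:s onto {1:s}
drop 3:t onto {2:s}
drop 4:t onto {3:t}
drop 5:r onto {0:r}
drop 6:r onto {5:r}
drop 7:t onto {4:t}
drop 8:r onto {6:r}
ground layer = {0:r, 1:s}
drop-orders for the pieces not yet dropped (sum over which currently-grounded one goes next):
  1 to go: {7} 1  {8} 1
  2 to go: {4,7} 1  {6,8} 1  {7,8} 2
  3 to go: {3,4,7} 1  {4,7,8} 3  {5,6,8} 1  {6,7,8} 3
  4 to go: {0,5,6,8} 1  {2,3,4,7} 1  {3,4,7,8} 4  {4,6,7,8} 6  {5,6,7,8} 4
  5 to go: {0,5,6,7,8} 5  {1,2,3,4,7} 1  {2,3,4,7,8} 5  {3,4,6,7,8} 10  {4,5,6,7,8} 10
  6 to go: {0,4,5,6,7,8} 15  {1,2,3,4,7,8} 6  {2,3,4,6,7,8} 15  {3,4,5,6,7,8} 20
  7 to go: {0,3,4,5,6,7,8} 35  {1,2,3,4,6,7,8} 21  {2,3,4,5,6,7,8} 35
  if 0:r drops first: 56 orders
  if 1:s drops first: 70 orders
heap linearizations: 126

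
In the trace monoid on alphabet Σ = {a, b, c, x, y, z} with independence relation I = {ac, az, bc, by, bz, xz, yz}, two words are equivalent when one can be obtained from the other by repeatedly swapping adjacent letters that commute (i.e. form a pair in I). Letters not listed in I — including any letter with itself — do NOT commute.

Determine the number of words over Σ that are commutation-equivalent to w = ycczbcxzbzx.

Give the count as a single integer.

#0=y has no predecessor
#1=c depends on [0:y]
#2=c depends on [1:c]
#3=z depends on [2:c]
#4=b has no predecessor
#5=c depends on [3:z]
#6=x depends on [4:b, 5:c]
#7=z depends on [5:c]
#8=b depends on [6:x]
#9=z depends on [7:z]
#10=x depends on [8:b]
sources: [0:y, 4:b]
N(rest) = Σ N(rest − s) over sources s of rest; N(one piece) = 1:
  size 1 → [9]=1  [10]=1
  size 2 → [7,9]=1  [8,10]=1  [9,10]=2
  size 3 → [6,8,10]=1  [7,9,10]=3  [8,9,10]=3
  size 4 → [4,6,8,10]=1  [6,8,9,10]=4  [7,8,9,10]=6
  size 5 → [4,6,8,9,10]=5  [6,7,8,9,10]=10
  size 6 → [4,6,7,8,9,10]=15  [5,6,7,8,9,10]=10
  size 7 → [3,5,6,7,8,9,10]=10  [4,5,6,7,8,9,10]=25
  size 8 → [2,3,5,6,7,8,9,10]=10  [3,4,5,6,7,8,9,10]=35
  size 9 → [1,2,3,5,6,7,8,9,10]=10  [2,3,4,5,6,7,8,9,10]=45
  first=0(y) contributes 55
  first=4(b) contributes 10
|[w]| = 65

65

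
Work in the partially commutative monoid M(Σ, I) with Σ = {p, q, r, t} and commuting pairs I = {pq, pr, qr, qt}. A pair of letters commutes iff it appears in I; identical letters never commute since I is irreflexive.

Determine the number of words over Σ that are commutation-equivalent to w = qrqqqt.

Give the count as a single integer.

15

piece 0:q — minimal
piece 1:r — minimal
piece 2:q rests on {0:q}
piece 3:q rests on {2:q}
piece 4:q rests on {3:q}
piece 5:t rests on {1:r}
minimal pieces: {0:q, 1:r}
ways to finish when only these pieces remain (= sum over removing one remaining piece with nothing left below it):
  1 left: {4}→1  {5}→1
  2 left: {1,5}→1  {3,4}→1  {4,5}→2
  3 left: {1,4,5}→3  {2,3,4}→1  {3,4,5}→3
  4 left: {0,2,3,4}→1  {1,3,4,5}→6  {2,3,4,5}→4
  placing 0:q first → 10 extensions
  placing 1:r first → 5 extensions
total linear extensions = 15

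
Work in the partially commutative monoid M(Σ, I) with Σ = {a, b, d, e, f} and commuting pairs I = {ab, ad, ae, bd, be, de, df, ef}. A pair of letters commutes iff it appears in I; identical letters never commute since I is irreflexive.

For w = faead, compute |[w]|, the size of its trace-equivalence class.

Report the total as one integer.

20

piece 0:f — minimal
piece 1:a rests on {0:f}
piece 2:e — minimal
piece 3:a rests on {1:a}
piece 4:d — minimal
minimal pieces: {0:f, 2:e, 4:d}
ways to finish when only these pieces remain (= sum over removing one remaining piece with nothing left below it):
  1 left: {2}→1  {3}→1  {4}→1
  2 left: {1,3}→1  {2,3}→2  {2,4}→2  {3,4}→2
  3 left: {0,1,3}→1  {1,2,3}→3  {1,3,4}→3  {2,3,4}→6
  placing 0:f first → 12 extensions
  placing 2:e first → 4 extensions
  placing 4:d first → 4 extensions
total linear extensions = 20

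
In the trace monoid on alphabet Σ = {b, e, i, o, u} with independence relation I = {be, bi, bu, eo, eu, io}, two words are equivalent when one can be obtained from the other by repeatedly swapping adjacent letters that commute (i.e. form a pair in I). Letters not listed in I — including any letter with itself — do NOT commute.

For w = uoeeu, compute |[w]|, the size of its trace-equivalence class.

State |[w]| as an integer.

0(u) covers ∅
1(o) covers 0:u
2(e) covers ∅
3(e) covers 2:e
4(u) covers 1:o
floor of heap: 0:u, 2:e
completions by unplaced set U, small U first (add the entries for U minus each lowest piece of U):
  |U|=1: {3}:1  {4}:1
  |U|=2: {1,4}:1  {2,3}:1  {3,4}:2
  |U|=3: {0,1,4}:1  {1,3,4}:3  {2,3,4}:3
  start at 0(u): 6
  start at 2(e): 4
sum over floor = 10

10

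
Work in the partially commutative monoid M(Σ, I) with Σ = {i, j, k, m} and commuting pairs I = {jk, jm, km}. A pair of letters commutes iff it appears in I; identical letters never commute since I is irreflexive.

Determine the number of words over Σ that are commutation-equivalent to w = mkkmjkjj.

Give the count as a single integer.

560

#0=m has no predecessor
#1=k has no predecessor
#2=k depends on [1:k]
#3=m depends on [0:m]
#4=j has no predecessor
#5=k depends on [2:k]
#6=j depends on [4:j]
#7=j depends on [6:j]
sources: [0:m, 1:k, 4:j]
N(rest) = Σ N(rest − s) over sources s of rest; N(one piece) = 1:
  size 1 → [3]=1  [5]=1  [7]=1
  size 2 → [0,3]=1  [2,5]=1  [3,5]=2  [3,7]=2  [5,7]=2  [6,7]=1
  size 3 → [0,3,5]=3  [0,3,7]=3  [1,2,5]=1  [2,3,5]=3  [2,5,7]=3  [3,5,7]=6  [3,6,7]=3  [4,6,7]=1  [5,6,7]=3
  size 4 → [0,2,3,5]=6  [0,3,5,7]=12  [0,3,6,7]=6  [1,2,3,5]=4  [1,2,5,7]=4  [2,3,5,7]=12  [2,5,6,7]=6  [3,4,6,7]=4  [3,5,6,7]=12  [4,5,6,7]=4
  size 5 → [0,1,2,3,5]=10  [0,2,3,5,7]=30  [0,3,4,6,7]=10  [0,3,5,6,7]=30  [1,2,3,5,7]=20  [1,2,5,6,7]=10  [2,3,5,6,7]=30  [2,4,5,6,7]=10  [3,4,5,6,7]=20
  size 6 → [0,1,2,3,5,7]=60  [0,2,3,5,6,7]=90  [0,3,4,5,6,7]=60  [1,2,3,5,6,7]=60  [1,2,4,5,6,7]=20  [2,3,4,5,6,7]=60
  first=0(m) contributes 140
  first=1(k) contributes 210
  first=4(j) contributes 210
|[w]| = 560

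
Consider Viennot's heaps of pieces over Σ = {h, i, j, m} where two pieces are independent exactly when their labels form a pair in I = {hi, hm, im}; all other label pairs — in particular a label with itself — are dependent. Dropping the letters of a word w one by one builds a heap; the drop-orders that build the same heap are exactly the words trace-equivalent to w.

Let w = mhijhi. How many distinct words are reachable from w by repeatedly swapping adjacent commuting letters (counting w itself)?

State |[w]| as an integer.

12

piece 0:m — minimal
piece 1:h — minimal
piece 2:i — minimal
piece 3:j rests on {0:m, 1:h, 2:i}
piece 4:h rests on {3:j}
piece 5:i rests on {3:j}
minimal pieces: {0:m, 1:h, 2:i}
ways to finish when only these pieces remain (= sum over removing one remaining piece with nothing left below it):
  1 left: {4}→1  {5}→1
  2 left: {4,5}→2
  3 left: {3,4,5}→2
  4 left: {0,3,4,5}→2  {1,3,4,5}→2  {2,3,4,5}→2
  placing 0:m first → 4 extensions
  placing 1:h first → 4 extensions
  placing 2:i first → 4 extensions
total linear extensions = 12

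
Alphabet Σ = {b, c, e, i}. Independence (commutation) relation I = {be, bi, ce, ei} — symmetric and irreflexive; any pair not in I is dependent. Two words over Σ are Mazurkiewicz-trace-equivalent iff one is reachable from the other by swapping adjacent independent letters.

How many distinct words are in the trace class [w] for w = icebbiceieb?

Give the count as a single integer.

piece 0:i — minimal
piece 1:c rests on {0:i}
piece 2:e — minimal
piece 3:b rests on {1:c}
piece 4:b rests on {3:b}
piece 5:i rests on {1:c}
piece 6:c rests on {4:b, 5:i}
piece 7:e rests on {2:e}
piece 8:i rests on {6:c}
piece 9:e rests on {7:e}
piece 10:b rests on {6:c}
minimal pieces: {0:i, 2:e}
ways to finish when only these pieces remain (= sum over removing one remaining piece with nothing left below it):
  1 left: {8}→1  {9}→1  {10}→1
  2 left: {7,9}→1  {8,9}→2  {8,10}→2  {9,10}→2
  3 left: {2,7,9}→1  {6,8,10}→2  {7,8,9}→3  {7,9,10}→3  {8,9,10}→6
  4 left: {2,7,8,9}→4  {2,7,9,10}→4  {4,6,8,10}→2  {5,6,8,10}→2  {6,8,9,10}→8  {7,8,9,10}→12
  5 left: {2,7,8,9,10}→20  {3,4,6,8,10}→2  {4,5,6,8,10}→4  {4,6,8,9,10}→10  {5,6,8,9,10}→10  {6,7,8,9,10}→20
  6 left: {2,6,7,8,9,10}→40  {3,4,5,6,8,10}→6  {3,4,6,8,9,10}→12  {4,5,6,8,9,10}→24  {4,6,7,8,9,10}→30  {5,6,7,8,9,10}→30
  7 left: {1,3,4,5,6,8,10}→6  {2,4,6,7,8,9,10}→70  {2,5,6,7,8,9,10}→70  {3,4,5,6,8,9,10}→42  {3,4,6,7,8,9,10}→42  {4,5,6,7,8,9,10}→84
  8 left: {0,1,3,4,5,6,8,10}→6  {1,3,4,5,6,8,9,10}→48  {2,3,4,6,7,8,9,10}→112  {2,4,5,6,7,8,9,10}→224  {3,4,5,6,7,8,9,10}→168
  9 left: {0,1,3,4,5,6,8,9,10}→54  {1,3,4,5,6,7,8,9,10}→216  {2,3,4,5,6,7,8,9,10}→504
  placing 0:i first → 720 extensions
  placing 2:e first → 270 extensions
total linear extensions = 990

990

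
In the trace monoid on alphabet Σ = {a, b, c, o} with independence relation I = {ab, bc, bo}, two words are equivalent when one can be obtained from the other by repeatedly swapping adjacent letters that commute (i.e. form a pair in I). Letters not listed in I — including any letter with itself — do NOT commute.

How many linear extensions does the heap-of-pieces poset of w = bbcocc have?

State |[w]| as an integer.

15

0(b) covers ∅
1(b) covers 0:b
2(c) covers ∅
3(o) covers 2:c
4(c) covers 3:o
5(c) covers 4:c
floor of heap: 0:b, 2:c
completions by unplaced set U, small U first (add the entries for U minus each lowest piece of U):
  |U|=1: {1}:1  {5}:1
  |U|=2: {0,1}:1  {1,5}:2  {4,5}:1
  |U|=3: {0,1,5}:3  {1,4,5}:3  {3,4,5}:1
  |U|=4: {0,1,4,5}:6  {1,3,4,5}:4  {2,3,4,5}:1
  start at 0(b): 5
  start at 2(c): 10
sum over floor = 15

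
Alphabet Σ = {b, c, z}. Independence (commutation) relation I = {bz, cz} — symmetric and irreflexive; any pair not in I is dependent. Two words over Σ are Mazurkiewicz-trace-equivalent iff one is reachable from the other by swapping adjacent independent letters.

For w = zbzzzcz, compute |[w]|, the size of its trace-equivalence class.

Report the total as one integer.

piece 0:z — minimal
piece 1:b — minimal
piece 2:z rests on {0:z}
piece 3:z rests on {2:z}
piece 4:z rests on {3:z}
piece 5:c rests on {1:b}
piece 6:z rests on {4:z}
minimal pieces: {0:z, 1:b}
ways to finish when only these pieces remain (= sum over removing one remaining piece with nothing left below it):
  1 left: {5}→1  {6}→1
  2 left: {1,5}→1  {4,6}→1  {5,6}→2
  3 left: {1,5,6}→3  {3,4,6}→1  {4,5,6}→3
  4 left: {1,4,5,6}→6  {2,3,4,6}→1  {3,4,5,6}→4
  5 left: {0,2,3,4,6}→1  {1,3,4,5,6}→10  {2,3,4,5,6}→5
  placing 0:z first → 15 extensions
  placing 1:b first → 6 extensions
total linear extensions = 21

21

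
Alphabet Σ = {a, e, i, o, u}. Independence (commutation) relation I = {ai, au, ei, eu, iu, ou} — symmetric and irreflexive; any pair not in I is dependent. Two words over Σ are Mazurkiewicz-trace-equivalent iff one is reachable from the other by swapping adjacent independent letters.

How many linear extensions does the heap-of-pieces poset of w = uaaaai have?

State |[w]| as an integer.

piece 0:u — minimal
piece 1:a — minimal
piece 2:a rests on {1:a}
piece 3:a rests on {2:a}
piece 4:a rests on {3:a}
piece 5:i — minimal
minimal pieces: {0:u, 1:a, 5:i}
ways to finish when only these pieces remain (= sum over removing one remaining piece with nothing left below it):
  1 left: {0}→1  {4}→1  {5}→1
  2 left: {0,4}→2  {0,5}→2  {3,4}→1  {4,5}→2
  3 left: {0,3,4}→3  {0,4,5}→6  {2,3,4}→1  {3,4,5}→3
  4 left: {0,2,3,4}→4  {0,3,4,5}→12  {1,2,3,4}→1  {2,3,4,5}→4
  placing 0:u first → 5 extensions
  placing 1:a first → 20 extensions
  placing 5:i first → 5 extensions
total linear extensions = 30

30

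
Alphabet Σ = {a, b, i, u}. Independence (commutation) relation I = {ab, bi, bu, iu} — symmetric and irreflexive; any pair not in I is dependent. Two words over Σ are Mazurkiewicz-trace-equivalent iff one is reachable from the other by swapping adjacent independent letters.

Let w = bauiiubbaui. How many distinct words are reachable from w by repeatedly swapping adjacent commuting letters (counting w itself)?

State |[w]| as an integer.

1980

piece 0:b — minimal
piece 1:a — minimal
piece 2:u rests on {1:a}
piece 3:i rests on {1:a}
piece 4:i rests on {3:i}
piece 5:u rests on {2:u}
piece 6:b rests on {0:b}
piece 7:b rests on {6:b}
piece 8:a rests on {4:i, 5:u}
piece 9:u rests on {8:a}
piece 10:i rests on {8:a}
minimal pieces: {0:b, 1:a}
ways to finish when only these pieces remain (= sum over removing one remaining piece with nothing left below it):
  1 left: {7}→1  {9}→1  {10}→1
  2 left: {6,7}→1  {7,9}→2  {7,10}→2  {9,10}→2
  3 left: {0,6,7}→1  {6,7,9}→3  {6,7,10}→3  {7,9,10}→6  {8,9,10}→2
  4 left: {0,6,7,9}→4  {0,6,7,10}→4  {4,8,9,10}→2  {5,8,9,10}→2  {6,7,9,10}→12  {7,8,9,10}→8
  5 left: {0,6,7,9,10}→20  {2,5,8,9,10}→2  {3,4,8,9,10}→2  {4,5,8,9,10}→4  {4,7,8,9,10}→10  {5,7,8,9,10}→10  {6,7,8,9,10}→20
  6 left: {0,6,7,8,9,10}→40  {2,4,5,8,9,10}→6  {2,5,7,8,9,10}→12  {3,4,5,8,9,10}→6  {3,4,7,8,9,10}→12  {4,5,7,8,9,10}→24  {4,6,7,8,9,10}→30  {5,6,7,8,9,10}→30
  7 left: {0,4,6,7,8,9,10}→70  {0,5,6,7,8,9,10}→70  {2,3,4,5,8,9,10}→12  {2,4,5,7,8,9,10}→42  {2,5,6,7,8,9,10}→42  {3,4,5,7,8,9,10}→42  {3,4,6,7,8,9,10}→42  {4,5,6,7,8,9,10}→84
  8 left: {0,2,5,6,7,8,9,10}→112  {0,3,4,6,7,8,9,10}→112  {0,4,5,6,7,8,9,10}→224  {1,2,3,4,5,8,9,10}→12  {2,3,4,5,7,8,9,10}→96  {2,4,5,6,7,8,9,10}→168  {3,4,5,6,7,8,9,10}→168
  9 left: {0,2,4,5,6,7,8,9,10}→504  {0,3,4,5,6,7,8,9,10}→504  {1,2,3,4,5,7,8,9,10}→108  {2,3,4,5,6,7,8,9,10}→432
  placing 0:b first → 540 extensions
  placing 1:a first → 1440 extensions
total linear extensions = 1980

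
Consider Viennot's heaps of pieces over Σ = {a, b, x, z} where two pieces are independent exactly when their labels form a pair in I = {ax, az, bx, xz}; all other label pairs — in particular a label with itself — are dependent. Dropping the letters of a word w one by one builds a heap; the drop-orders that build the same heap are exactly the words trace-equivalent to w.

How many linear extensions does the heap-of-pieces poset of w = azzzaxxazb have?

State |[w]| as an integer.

0(a) covers ∅
1(z) covers ∅
2(z) covers 1:z
3(z) covers 2:z
4(a) covers 0:a
5(x) covers ∅
6(x) covers 5:x
7(a) covers 4:a
8(z) covers 3:z
9(b) covers 7:a, 8:z
floor of heap: 0:a, 1:z, 5:x
completions by unplaced set U, small U first (add the entries for U minus each lowest piece of U):
  |U|=1: {6}:1  {9}:1
  |U|=2: {5,6}:1  {6,9}:2  {7,9}:1  {8,9}:1
  |U|=3: {3,8,9}:1  {4,7,9}:1  {5,6,9}:3  {6,7,9}:3  {6,8,9}:3  {7,8,9}:2
  |U|=4: {0,4,7,9}:1  {2,3,8,9}:1  {3,6,8,9}:4  {3,7,8,9}:3  {4,6,7,9}:4  {4,7,8,9}:3  {5,6,7,9}:6  {5,6,8,9}:6  {6,7,8,9}:8
  |U|=5: {0,4,6,7,9}:5  {0,4,7,8,9}:4  {1,2,3,8,9}:1  {2,3,6,8,9}:5  {2,3,7,8,9}:4  {3,4,7,8,9}:6  {3,5,6,8,9}:10  {3,6,7,8,9}:15  {4,5,6,7,9}:10  {4,6,7,8,9}:15  {5,6,7,8,9}:20
  |U|=6: {0,3,4,7,8,9}:10  {0,4,5,6,7,9}:15  {0,4,6,7,8,9}:24  {1,2,3,6,8,9}:6  {1,2,3,7,8,9}:5  {2,3,4,7,8,9}:10  {2,3,5,6,8,9}:15  {2,3,6,7,8,9}:24  {3,4,6,7,8,9}:36  {3,5,6,7,8,9}:45  {4,5,6,7,8,9}:45
  |U|=7: {0,2,3,4,7,8,9}:20  {0,3,4,6,7,8,9}:70  {0,4,5,6,7,8,9}:84  {1,2,3,4,7,8,9}:15  {1,2,3,5,6,8,9}:21  {1,2,3,6,7,8,9}:35  {2,3,4,6,7,8,9}:70  {2,3,5,6,7,8,9}:84  {3,4,5,6,7,8,9}:126
  |U|=8: {0,1,2,3,4,7,8,9}:35  {0,2,3,4,6,7,8,9}:160  {0,3,4,5,6,7,8,9}:280  {1,2,3,4,6,7,8,9}:120  {1,2,3,5,6,7,8,9}:140  {2,3,4,5,6,7,8,9}:280
  start at 0(a): 540
  start at 1(z): 720
  start at 5(x): 315
sum over floor = 1575

1575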